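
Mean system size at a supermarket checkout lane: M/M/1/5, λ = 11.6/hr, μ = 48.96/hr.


ρ = 11.6/48.96 = 0.2369
L = ρ[1 − (K+1)ρ^K + Kρ^(K+1)] / [(1−ρ)(1−ρ^(K+1))]
Numerator: 0.2369·(1 − 6·0.0007466 + 5·0.0001769) = 0.236076
Denominator: (0.7631)·(0.999823) = 0.762937
L = 0.236076/0.762937 = 0.3094

Final: 0.3094


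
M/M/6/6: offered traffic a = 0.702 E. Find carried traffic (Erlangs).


B(6,0.702) = 0.00008238 (Erlang-B)
Carried load = a(1 − B) = 0.702·(1 − 0.00008238) = 0.702·0.999918 = 0.7019 E

Final: 0.7019 Erlangs


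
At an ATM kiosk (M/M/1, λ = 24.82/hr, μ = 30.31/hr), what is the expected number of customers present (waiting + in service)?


ρ = λ/μ = 24.82/30.31 = 0.8189
L = ρ/(1−ρ) = 0.8189/(1 − 0.8189) = 0.8189/0.1811 = 4.5209

Final: 4.5209


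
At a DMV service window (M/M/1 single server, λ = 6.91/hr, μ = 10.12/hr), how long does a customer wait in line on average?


ρ = 6.91/10.12 = 0.6828
Wq = ρ/(μ−λ) = 0.6828/(10.12 − 6.91) = 0.6828/3.21 = 0.2127 hr

Final: 0.2127 hr


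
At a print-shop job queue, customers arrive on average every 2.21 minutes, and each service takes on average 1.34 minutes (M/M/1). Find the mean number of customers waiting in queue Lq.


λ = 60/2.21 = 27.1493 /hr
μ = 60/1.34 = 44.7761 /hr
ρ = λ/μ = 27.1493/44.7761 = 0.6063
Lq = ρ²/(1−ρ) = 0.3676/0.3937 = 0.9339

Final: 0.9339


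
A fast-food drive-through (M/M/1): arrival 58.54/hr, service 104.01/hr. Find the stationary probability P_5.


ρ = 58.54/104.01 = 0.5628
P_n = (1−ρ)·ρ^n = (1 − 0.5628)·0.5628^5 = 0.4372·0.056479 = 0.024691

Final: 0.024691


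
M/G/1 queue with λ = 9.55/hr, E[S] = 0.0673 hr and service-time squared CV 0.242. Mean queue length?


ρ = λ·E[S] = 9.55·0.0673 = 0.6427
Lq = ρ²(1+C_s²)/(2(1−ρ)) = 0.4131·(1+0.242)/(2·0.3573)
= 0.4131·1.2420/0.7146 = 0.71798

Final: 0.71798


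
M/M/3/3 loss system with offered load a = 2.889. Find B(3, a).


B(c,a) = (a^c/c!) / Σ_{k=0}^{c} a^k/k!
a^3/3! = 4.018754
Σ terms (k=0..3): 1.00000 + 2.88900 + 4.17316 + 4.01875 = 12.080914
B = 4.018754/12.080914 = 0.332653

Final: 0.332653


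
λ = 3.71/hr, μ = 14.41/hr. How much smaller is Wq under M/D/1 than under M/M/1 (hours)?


ρ = 3.71/14.41 = 0.2575
Wq(M/M/1) = ρ/(μ−λ) = 0.2575/10.70 = 0.02406 hr
Wq(M/D/1) = ρ/(2(μ−λ)) = 0.01203 hr
Savings = 0.02406 − 0.01203 = 0.01203 hr

Final: 0.01203 hr


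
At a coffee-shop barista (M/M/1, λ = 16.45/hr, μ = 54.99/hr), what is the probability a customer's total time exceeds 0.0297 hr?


W ~ Exponential(μ−λ) for M/M/1.
μ − λ = 54.99 − 16.45 = 38.5400
P(W > t) = e^{−(μ−λ)t} = e^{−1.1446} = 0.318339

Final: 0.318339


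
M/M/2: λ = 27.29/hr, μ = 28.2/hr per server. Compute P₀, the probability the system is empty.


a = λ/μ = 27.29/28.2 = 0.9677; ρ = a/c = 0.4839
Σ_{k=0}^{1} a^k/k! (terms k=0..1) = 1.00000 + 0.96773 = 1.96773
Tail: a^2/(2!(1−ρ)) = 0.93650/(2·0.5161) = 0.90723
P₀ = 1/(1.96773 + 0.90723) = 1/2.87496 = 0.347831

Final: 0.347831


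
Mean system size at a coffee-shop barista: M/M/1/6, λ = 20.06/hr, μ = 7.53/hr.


ρ = 20.06/7.53 = 2.6640
L = ρ[1 − (K+1)ρ^K + Kρ^(K+1)] / [(1−ρ)(1−ρ^(K+1))]
Numerator: 2.6640·(1 − 7·357.450340 + 6·952.251504) = 8557.752226
Denominator: (-1.6640)·(-951.251504) = 1582.892609
L = 8557.752226/1582.892609 = 5.4064

Final: 5.4064


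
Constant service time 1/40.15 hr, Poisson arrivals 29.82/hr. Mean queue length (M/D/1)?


ρ = 29.82/40.15 = 0.7427
M/D/1: Lq = ρ²/(2(1−ρ)) = 0.5516/(2·0.2573) = 1.07201

Final: 1.07201


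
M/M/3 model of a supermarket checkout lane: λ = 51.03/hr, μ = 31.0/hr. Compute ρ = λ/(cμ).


ρ = λ/(cμ) = 51.03/(3·31.0) = 51.03/93.00 = 0.5487

Final: 0.5487


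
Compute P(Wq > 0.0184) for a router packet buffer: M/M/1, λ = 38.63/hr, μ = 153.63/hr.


ρ = 38.63/153.63 = 0.2514
P(Wq > t) = ρ·e^{−(μ−λ)t} = 0.2514·e^{−2.1160}
= 0.2514·0.120513 = 0.030303

Final: 0.030303


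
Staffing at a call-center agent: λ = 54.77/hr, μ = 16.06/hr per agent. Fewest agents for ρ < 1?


Stability requires cμ > λ ⇔ c > λ/μ.
λ/μ = 54.77/16.06 = 3.4103
Minimum integer c = ⌊3.4103⌋ + 1 = 4
Check: 4·16.06 = 64.24 > 54.77, while 3·16.06 = 48.18 ≤ 54.77

Final: 4 servers


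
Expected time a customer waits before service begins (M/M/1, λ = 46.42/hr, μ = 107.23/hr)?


ρ = 46.42/107.23 = 0.4329
Wq = ρ/(μ−λ) = 0.4329/(107.23 − 46.42) = 0.4329/60.81 = 0.007119 hr

Final: 0.007119 hr


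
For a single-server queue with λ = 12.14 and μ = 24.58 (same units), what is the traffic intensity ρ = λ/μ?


ρ = λ/μ = 12.14/24.58 = 0.4939

Final: 0.4939


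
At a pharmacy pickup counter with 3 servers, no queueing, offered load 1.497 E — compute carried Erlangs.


B(3,1.497) = 0.133871 (Erlang-B)
Carried load = a(1 − B) = 1.497·(1 − 0.133871) = 1.497·0.866129 = 1.2966 E

Final: 1.2966 Erlangs


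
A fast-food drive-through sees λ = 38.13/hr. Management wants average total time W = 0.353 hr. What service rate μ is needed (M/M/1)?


W = 1/(μ−λ) ⇒ μ − λ = 1/W = 1/0.353 = 2.8329
μ = λ + 1/W = 38.13 + 2.8329 = 40.9629 per hr

Final: 40.9629 /hr


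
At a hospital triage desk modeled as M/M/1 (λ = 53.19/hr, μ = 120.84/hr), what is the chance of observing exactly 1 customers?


ρ = 53.19/120.84 = 0.4402
P_n = (1−ρ)·ρ^n = (1 − 0.4402)·0.4402^1 = 0.5598·0.440169 = 0.246420

Final: 0.246420


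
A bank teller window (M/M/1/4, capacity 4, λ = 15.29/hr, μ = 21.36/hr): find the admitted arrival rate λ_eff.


ρ = 0.7158; P_K = (1−ρ)ρ^4/(1−ρ^5) = 0.091881
λ_eff = λ(1 − P_K) = 15.29·(1 − 0.091881) = 15.29·0.908119 = 13.8851 /hr

Final: 13.8851 /hr


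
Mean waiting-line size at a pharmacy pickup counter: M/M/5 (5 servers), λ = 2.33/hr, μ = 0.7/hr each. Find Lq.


a = λ/μ = 3.3286; ρ = a/5 = 0.6657
P₀ = 0.031934
Lq = P₀·a^c·ρ / (c!·(1−ρ)²) = 0.031934·408.59157·0.6657/(120·0.11175)
= 0.64775

Final: 0.64775


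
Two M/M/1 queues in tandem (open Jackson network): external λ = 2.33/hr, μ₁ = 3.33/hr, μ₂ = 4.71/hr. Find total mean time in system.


Each node sees arrival rate λ = 2.33/hr (tandem ⇒ throughput preserved).
W₁ = 1/(μ₁−λ) = 1/(3.33−2.33) = 1.00000 hr
W₂ = 1/(μ₂−λ) = 1/(4.71−2.33) = 0.42017 hr
W_total = W₁ + W₂ = 1.00000 + 0.42017 = 1.42017 hr

Final: 1.42017 hr


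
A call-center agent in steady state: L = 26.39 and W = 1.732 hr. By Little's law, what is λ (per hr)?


λ = L/W = 26.39/1.732 = 15.2367 /hr

Final: 15.2367 /hr


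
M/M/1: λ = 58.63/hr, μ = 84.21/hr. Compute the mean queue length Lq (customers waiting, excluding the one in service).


ρ = 58.63/84.21 = 0.6962
Lq = ρ²/(1−ρ) = 0.4847/0.3038 = 1.5958

Final: 1.5958


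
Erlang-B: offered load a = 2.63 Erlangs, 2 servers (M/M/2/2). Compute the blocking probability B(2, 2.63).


B(c,a) = (a^c/c!) / Σ_{k=0}^{c} a^k/k!
a^2/2! = 3.458450
Σ terms (k=0..2): 1.00000 + 2.63000 + 3.45845 = 7.088450
B = 3.458450/7.088450 = 0.487899

Final: 0.487899


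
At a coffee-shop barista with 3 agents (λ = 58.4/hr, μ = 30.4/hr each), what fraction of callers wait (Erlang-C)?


a = λ/μ = 1.9211; ρ = a/3 = 0.6404
P₀ = 0.124198 (from M/M/c formula)
C(c,a) = [a^c/(c!(1−ρ))]·P₀ = [7.08954/(6·0.3596)]·0.124198
= 3.28539·0.124198 = 0.408039

Final: 0.408039


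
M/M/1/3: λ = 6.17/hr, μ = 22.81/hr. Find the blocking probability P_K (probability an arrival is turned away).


ρ = λ/μ = 6.17/22.81 = 0.2705
P_K = (1−ρ)ρ^K/(1−ρ^(K+1)) = (0.7295·0.019792)/(1 − 0.005354)
= 0.014438/0.994646 = 0.014516

Final: 0.014516


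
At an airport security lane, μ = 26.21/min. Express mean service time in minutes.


Mean service time = 1/μ = 1/26.21 minute = 0.03815 minute
In minutes: 0.03815 × 1 = 0.03815 min

Final: 0.03815 min


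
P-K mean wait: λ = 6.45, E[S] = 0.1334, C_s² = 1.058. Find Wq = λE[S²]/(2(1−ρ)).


ρ = λ·E[S] = 6.45·0.1334 = 0.8604
E[S²] = E[S]²(1+C_s²) = 0.1334²·(1+1.058) = 0.036623
Wq = λ·E[S²]/(2(1−ρ)) = 6.45·0.036623/(2·0.1396) = 0.84624 hr

Final: 0.84624 hr


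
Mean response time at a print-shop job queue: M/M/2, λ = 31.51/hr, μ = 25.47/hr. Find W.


a = 1.2371; ρ = 0.6186; P₀ = 0.235658
Lq = P₀·a^c·ρ/(c!(1−ρ)²) = 0.76675
Wq = Lq/λ = 0.76675/31.51 = 0.02433 hr
W = Wq + 1/μ = 0.02433 + 0.03926 = 0.06360 hr

Final: 0.06360 hr


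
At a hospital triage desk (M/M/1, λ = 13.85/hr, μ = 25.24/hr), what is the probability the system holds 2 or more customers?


ρ = 13.85/25.24 = 0.5487
P(N ≥ n) = ρ^n = 0.5487^2 = 0.301107

Final: 0.301107


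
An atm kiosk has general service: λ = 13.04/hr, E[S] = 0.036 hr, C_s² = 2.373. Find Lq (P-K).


ρ = λ·E[S] = 13.04·0.036 = 0.4694
Lq = ρ²(1+C_s²)/(2(1−ρ)) = 0.2204·(1+2.373)/(2·0.5306)
= 0.2204·3.3730/1.0611 = 0.70051

Final: 0.70051


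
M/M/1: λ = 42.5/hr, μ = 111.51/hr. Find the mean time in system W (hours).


W = 1/(μ−λ) = 1/(111.51 − 42.5) = 1/69.01 = 0.01449 hr

Final: 0.01449 hr


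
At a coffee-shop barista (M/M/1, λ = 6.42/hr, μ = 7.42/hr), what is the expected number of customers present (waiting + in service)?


ρ = λ/μ = 6.42/7.42 = 0.8652
L = ρ/(1−ρ) = 0.8652/(1 − 0.8652) = 0.8652/0.1348 = 6.4200

Final: 6.4200


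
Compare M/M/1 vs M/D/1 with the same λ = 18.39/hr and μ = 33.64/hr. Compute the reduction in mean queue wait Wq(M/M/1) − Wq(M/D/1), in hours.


ρ = 18.39/33.64 = 0.5467
Wq(M/M/1) = ρ/(μ−λ) = 0.5467/15.25 = 0.03585 hr
Wq(M/D/1) = ρ/(2(μ−λ)) = 0.01792 hr
Savings = 0.03585 − 0.01792 = 0.01792 hr

Final: 0.01792 hr


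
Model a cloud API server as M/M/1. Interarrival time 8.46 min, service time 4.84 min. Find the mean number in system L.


λ = 60/8.46 = 7.0922 /hr
μ = 60/4.84 = 12.3967 /hr
ρ = λ/μ = 7.0922/12.3967 = 0.5721
L = ρ/(1−ρ) = 0.5721/0.4279 = 1.3370

Final: 1.3370


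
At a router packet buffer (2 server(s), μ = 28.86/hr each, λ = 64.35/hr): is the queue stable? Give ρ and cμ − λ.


Total capacity cμ = 2·28.86 = 57.72/hr
ρ = λ/(cμ) = 64.35/57.72 = 1.1149
Stable ⇔ ρ < 1: NO
Spare capacity = cμ − λ = 57.72 − 64.35 = -6.63/hr

Final: ρ = 1.1149; unstable; margin = -6.63/hr


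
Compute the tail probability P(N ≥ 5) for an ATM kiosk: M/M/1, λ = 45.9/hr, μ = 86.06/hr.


ρ = 45.9/86.06 = 0.5333
P(N ≥ n) = ρ^n = 0.5333^5 = 0.043158

Final: 0.043158


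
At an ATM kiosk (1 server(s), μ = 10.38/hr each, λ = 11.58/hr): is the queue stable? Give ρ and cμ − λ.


Total capacity cμ = 1·10.38 = 10.38/hr
ρ = λ/(cμ) = 11.58/10.38 = 1.1156
Stable ⇔ ρ < 1: NO
Spare capacity = cμ − λ = 10.38 − 11.58 = -1.20/hr

Final: ρ = 1.1156; unstable; margin = -1.20/hr


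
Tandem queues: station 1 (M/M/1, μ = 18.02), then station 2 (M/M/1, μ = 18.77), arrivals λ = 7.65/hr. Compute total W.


Each node sees arrival rate λ = 7.65/hr (tandem ⇒ throughput preserved).
W₁ = 1/(μ₁−λ) = 1/(18.02−7.65) = 0.09643 hr
W₂ = 1/(μ₂−λ) = 1/(18.77−7.65) = 0.08993 hr
W_total = W₁ + W₂ = 0.09643 + 0.08993 = 0.18636 hr

Final: 0.18636 hr


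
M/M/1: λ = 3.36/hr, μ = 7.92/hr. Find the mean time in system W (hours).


W = 1/(μ−λ) = 1/(7.92 − 3.36) = 1/4.56 = 0.2193 hr

Final: 0.2193 hr


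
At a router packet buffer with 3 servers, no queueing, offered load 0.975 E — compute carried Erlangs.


B(3,0.975) = 0.059305 (Erlang-B)
Carried load = a(1 − B) = 0.975·(1 − 0.059305) = 0.975·0.940695 = 0.9172 E

Final: 0.9172 Erlangs


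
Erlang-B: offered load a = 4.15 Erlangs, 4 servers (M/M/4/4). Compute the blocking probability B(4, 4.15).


B(c,a) = (a^c/c!) / Σ_{k=0}^{c} a^k/k!
a^4/4! = 12.358938
Σ terms (k=0..4): 1.00000 + 4.15000 + 8.61125 + 11.91223 + 12.35894 = 38.032417
B = 12.358938/38.032417 = 0.324958

Final: 0.324958


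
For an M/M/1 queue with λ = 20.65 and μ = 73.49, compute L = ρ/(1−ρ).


ρ = λ/μ = 20.65/73.49 = 0.2810
L = ρ/(1−ρ) = 0.2810/(1 − 0.2810) = 0.2810/0.7190 = 0.3908

Final: 0.3908


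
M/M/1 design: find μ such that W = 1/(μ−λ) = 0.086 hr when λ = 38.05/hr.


W = 1/(μ−λ) ⇒ μ − λ = 1/W = 1/0.086 = 11.6279
μ = λ + 1/W = 38.05 + 11.6279 = 49.6779 per hr

Final: 49.6779 /hr


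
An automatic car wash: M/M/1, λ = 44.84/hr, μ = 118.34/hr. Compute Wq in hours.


ρ = 44.84/118.34 = 0.3789
Wq = ρ/(μ−λ) = 0.3789/(118.34 − 44.84) = 0.3789/73.50 = 0.005155 hr

Final: 0.005155 hr


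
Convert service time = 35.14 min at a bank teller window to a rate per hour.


μ = 1/(service time) in consistent units.
1 hour = 60 min, so μ = 60/35.14 = 1.7075 per hour

Final: 1.7075 /hr


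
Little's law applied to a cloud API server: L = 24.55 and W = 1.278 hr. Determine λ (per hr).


λ = L/W = 24.55/1.278 = 19.2097 /hr

Final: 19.2097 /hr


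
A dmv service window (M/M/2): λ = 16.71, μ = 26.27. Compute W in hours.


a = 0.6361; ρ = 0.3180; P₀ = 0.517401
Lq = P₀·a^c·ρ/(c!(1−ρ)²) = 0.07158
Wq = Lq/λ = 0.07158/16.71 = 0.004284 hr
W = Wq + 1/μ = 0.004284 + 0.03807 = 0.04235 hr

Final: 0.04235 hr


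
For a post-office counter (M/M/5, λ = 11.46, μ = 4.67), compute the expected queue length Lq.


a = λ/μ = 2.4540; ρ = a/5 = 0.4908
P₀ = 0.084068
Lq = P₀·a^c·ρ / (c!·(1−ρ)²) = 0.084068·88.98948·0.4908/(120·0.25929)
= 0.11800

Final: 0.11800


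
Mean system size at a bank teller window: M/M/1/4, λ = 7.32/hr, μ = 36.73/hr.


ρ = 7.32/36.73 = 0.1993
L = ρ[1 − (K+1)ρ^K + Kρ^(K+1)] / [(1−ρ)(1−ρ^(K+1))]
Numerator: 0.1993·(1 − 5·0.001577 + 4·0.0003144) = 0.197971
Denominator: (0.8007)·(0.999686) = 0.800456
L = 0.197971/0.800456 = 0.2473

Final: 0.2473


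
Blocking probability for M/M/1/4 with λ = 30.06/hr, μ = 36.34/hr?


ρ = λ/μ = 30.06/36.34 = 0.8272
P_K = (1−ρ)ρ^K/(1−ρ^(K+1)) = (0.1728·0.468184)/(1 − 0.387276)
= 0.080908/0.612724 = 0.132046

Final: 0.132046


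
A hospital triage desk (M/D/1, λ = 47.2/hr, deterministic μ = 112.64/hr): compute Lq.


ρ = 47.2/112.64 = 0.4190
M/D/1: Lq = ρ²/(2(1−ρ)) = 0.1756/(2·0.5810) = 0.15112

Final: 0.15112


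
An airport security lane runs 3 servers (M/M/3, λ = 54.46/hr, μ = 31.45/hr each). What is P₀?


a = λ/μ = 54.46/31.45 = 1.7316; ρ = a/c = 0.5772
Σ_{k=0}^{2} a^k/k! (terms k=0..2) = 1.00000 + 1.73164 + 1.49928 = 4.23092
Tail: a^3/(3!(1−ρ)) = 5.19243/(6·0.4228) = 2.04690
P₀ = 1/(4.23092 + 2.04690) = 1/6.27783 = 0.159291

Final: 0.159291


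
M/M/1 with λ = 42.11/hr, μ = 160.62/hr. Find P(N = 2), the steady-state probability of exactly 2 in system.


ρ = 42.11/160.62 = 0.2622
P_n = (1−ρ)·ρ^n = (1 − 0.2622)·0.2622^2 = 0.7378·0.068734 = 0.050714

Final: 0.050714


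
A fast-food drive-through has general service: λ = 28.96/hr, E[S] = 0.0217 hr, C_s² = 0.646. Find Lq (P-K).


ρ = λ·E[S] = 28.96·0.0217 = 0.6284
Lq = ρ²(1+C_s²)/(2(1−ρ)) = 0.3949·(1+0.646)/(2·0.3716)
= 0.3949·1.6460/0.7431 = 0.87474

Final: 0.87474


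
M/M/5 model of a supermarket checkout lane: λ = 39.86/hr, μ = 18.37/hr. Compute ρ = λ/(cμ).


ρ = λ/(cμ) = 39.86/(5·18.37) = 39.86/91.85 = 0.4340

Final: 0.4340


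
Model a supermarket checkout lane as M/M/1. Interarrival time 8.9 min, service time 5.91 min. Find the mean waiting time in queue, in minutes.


λ = 60/8.9 = 6.7416 /hr
μ = 60/5.91 = 10.1523 /hr
ρ = λ/μ = 6.7416/10.1523 = 0.6640
Wq = ρ/(μ−λ) = 0.6640/(10.1523−6.7416) = 0.19469 hr
In minutes: 0.19469·60 = 11.682 min

Final: 11.682 min


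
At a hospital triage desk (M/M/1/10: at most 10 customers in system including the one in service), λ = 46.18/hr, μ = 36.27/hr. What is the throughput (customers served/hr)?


ρ = 1.2732; P_K = (1−ρ)ρ^10/(1−ρ^11) = 0.230785
λ_eff = λ(1 − P_K) = 46.18·(1 − 0.230785) = 46.18·0.769215 = 35.5224 /hr

Final: 35.5224 /hr


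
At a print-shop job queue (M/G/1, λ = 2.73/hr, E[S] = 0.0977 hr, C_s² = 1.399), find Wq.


ρ = λ·E[S] = 2.73·0.0977 = 0.2667
E[S²] = E[S]²(1+C_s²) = 0.0977²·(1+1.399) = 0.022899
Wq = λ·E[S²]/(2(1−ρ)) = 2.73·0.022899/(2·0.7333) = 0.04263 hr

Final: 0.04263 hr


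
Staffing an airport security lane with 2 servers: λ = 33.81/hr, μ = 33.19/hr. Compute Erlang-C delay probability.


a = λ/μ = 1.0187; ρ = a/2 = 0.5093
P₀ = 0.325082 (from M/M/c formula)
C(c,a) = [a^c/(c!(1−ρ))]·P₀ = [1.03771/(2·0.4907)]·0.325082
= 1.05746·0.325082 = 0.343763

Final: 0.343763


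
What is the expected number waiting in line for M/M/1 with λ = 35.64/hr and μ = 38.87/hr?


ρ = 35.64/38.87 = 0.9169
Lq = ρ²/(1−ρ) = 0.8407/0.08310 = 10.1172

Final: 10.1172


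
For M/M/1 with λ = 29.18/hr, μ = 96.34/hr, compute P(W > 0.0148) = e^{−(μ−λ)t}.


W ~ Exponential(μ−λ) for M/M/1.
μ − λ = 96.34 − 29.18 = 67.1600
P(W > t) = e^{−(μ−λ)t} = e^{−0.9940} = 0.370105

Final: 0.370105


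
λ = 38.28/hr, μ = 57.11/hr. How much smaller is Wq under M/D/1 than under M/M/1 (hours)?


ρ = 38.28/57.11 = 0.6703
Wq(M/M/1) = ρ/(μ−λ) = 0.6703/18.83 = 0.03560 hr
Wq(M/D/1) = ρ/(2(μ−λ)) = 0.01780 hr
Savings = 0.03560 − 0.01780 = 0.01780 hr

Final: 0.01780 hr


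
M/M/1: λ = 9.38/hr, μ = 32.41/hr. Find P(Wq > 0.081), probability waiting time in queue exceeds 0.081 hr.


ρ = 9.38/32.41 = 0.2894
P(Wq > t) = ρ·e^{−(μ−λ)t} = 0.2894·e^{−1.8654}
= 0.2894·0.154830 = 0.044810

Final: 0.044810


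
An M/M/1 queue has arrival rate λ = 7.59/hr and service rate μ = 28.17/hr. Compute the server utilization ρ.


ρ = λ/μ = 7.59/28.17 = 0.2694

Final: 0.2694


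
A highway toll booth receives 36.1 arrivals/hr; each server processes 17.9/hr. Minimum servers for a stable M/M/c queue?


Stability requires cμ > λ ⇔ c > λ/μ.
λ/μ = 36.1/17.9 = 2.0168
Minimum integer c = ⌊2.0168⌋ + 1 = 3
Check: 3·17.9 = 53.70 > 36.1, while 2·17.9 = 35.80 ≤ 36.1

Final: 3 servers


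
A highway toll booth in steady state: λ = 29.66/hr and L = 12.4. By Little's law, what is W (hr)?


W = L/λ = 12.4/29.66 = 0.4181 hr

Final: 0.4181 hr


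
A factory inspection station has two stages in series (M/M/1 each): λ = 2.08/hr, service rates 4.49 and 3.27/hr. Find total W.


Each node sees arrival rate λ = 2.08/hr (tandem ⇒ throughput preserved).
W₁ = 1/(μ₁−λ) = 1/(4.49−2.08) = 0.41494 hr
W₂ = 1/(μ₂−λ) = 1/(3.27−2.08) = 0.84034 hr
W_total = W₁ + W₂ = 0.41494 + 0.84034 = 1.25527 hr

Final: 1.25527 hr


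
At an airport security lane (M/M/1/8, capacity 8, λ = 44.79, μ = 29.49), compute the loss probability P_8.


ρ = λ/μ = 44.79/29.49 = 1.5188
P_K = (1−ρ)ρ^K/(1−ρ^(K+1)) = (-0.5188·28.317201)/(1 − 43.008729)
= -14.691528/-42.008729 = 0.349726

Final: 0.349726


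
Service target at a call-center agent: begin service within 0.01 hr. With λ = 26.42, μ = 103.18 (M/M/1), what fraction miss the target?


ρ = 26.42/103.18 = 0.2561
P(Wq > t) = ρ·e^{−(μ−λ)t} = 0.2561·e^{−0.7676}
= 0.2561·0.464126 = 0.118843

Final: 0.118843


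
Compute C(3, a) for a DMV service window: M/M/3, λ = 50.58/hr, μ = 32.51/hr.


a = λ/μ = 1.5558; ρ = a/3 = 0.5186
P₀ = 0.197238 (from M/M/c formula)
C(c,a) = [a^c/(c!(1−ρ))]·P₀ = [3.76605/(6·0.4814)]·0.197238
= 1.30388·0.197238 = 0.257175

Final: 0.257175


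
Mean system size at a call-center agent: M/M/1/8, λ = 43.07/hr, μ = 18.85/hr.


ρ = 43.07/18.85 = 2.2849
L = ρ[1 − (K+1)ρ^K + Kρ^(K+1)] / [(1−ρ)(1−ρ^(K+1))]
Numerator: 2.2849·(1 − 9·742.861991 + 8·1697.350978) = 15752.081145
Denominator: (-1.2849)·(-1696.350978) = 2179.608525
L = 15752.081145/2179.608525 = 7.2270

Final: 7.2270


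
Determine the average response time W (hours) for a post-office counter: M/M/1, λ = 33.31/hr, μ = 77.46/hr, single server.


W = 1/(μ−λ) = 1/(77.46 − 33.31) = 1/44.15 = 0.02265 hr

Final: 0.02265 hr


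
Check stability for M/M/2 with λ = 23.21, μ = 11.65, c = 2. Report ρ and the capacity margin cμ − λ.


Total capacity cμ = 2·11.65 = 23.30/hr
ρ = λ/(cμ) = 23.21/23.30 = 0.9961
Stable ⇔ ρ < 1: YES
Spare capacity = cμ − λ = 23.30 − 23.21 = 0.09/hr

Final: ρ = 0.9961; stable; margin = 0.09/hr


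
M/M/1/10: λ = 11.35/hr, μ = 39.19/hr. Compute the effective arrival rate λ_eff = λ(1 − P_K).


ρ = 0.2896; P_K = (1−ρ)ρ^10/(1−ρ^11) = 0.000002949
λ_eff = λ(1 − P_K) = 11.35·(1 − 0.000002949) = 11.35·0.999997 = 11.3500 /hr

Final: 11.3500 /hr


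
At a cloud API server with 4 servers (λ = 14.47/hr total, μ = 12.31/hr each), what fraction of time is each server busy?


ρ = λ/(cμ) = 14.47/(4·12.31) = 14.47/49.24 = 0.2939

Final: 0.2939


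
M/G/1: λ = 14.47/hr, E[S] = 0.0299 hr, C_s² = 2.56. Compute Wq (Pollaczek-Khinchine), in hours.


ρ = λ·E[S] = 14.47·0.0299 = 0.4327
E[S²] = E[S]²(1+C_s²) = 0.0299²·(1+2.56) = 0.003183
Wq = λ·E[S²]/(2(1−ρ)) = 14.47·0.003183/(2·0.5673) = 0.04059 hr

Final: 0.04059 hr


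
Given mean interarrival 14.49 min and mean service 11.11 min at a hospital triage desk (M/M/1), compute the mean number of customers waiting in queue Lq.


λ = 60/14.49 = 4.1408 /hr
μ = 60/11.11 = 5.4005 /hr
ρ = λ/μ = 4.1408/5.4005 = 0.7667
Lq = ρ²/(1−ρ) = 0.5879/0.2333 = 2.5202

Final: 2.5202


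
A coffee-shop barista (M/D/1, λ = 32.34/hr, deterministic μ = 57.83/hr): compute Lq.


ρ = 32.34/57.83 = 0.5592
M/D/1: Lq = ρ²/(2(1−ρ)) = 0.3127/(2·0.4408) = 0.35475

Final: 0.35475


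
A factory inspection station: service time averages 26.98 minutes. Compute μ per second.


μ = 1/(service time) in consistent units.
1 second = 0.0166667 min, so μ = 0.0166667/26.98 = 0.0006177 per second

Final: 0.0006177 /sec


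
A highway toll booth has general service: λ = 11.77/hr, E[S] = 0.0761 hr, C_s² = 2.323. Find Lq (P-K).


ρ = λ·E[S] = 11.77·0.0761 = 0.8957
Lq = ρ²(1+C_s²)/(2(1−ρ)) = 0.8023·(1+2.323)/(2·0.1043)
= 0.8023·3.3230/0.2086 = 12.77985

Final: 12.77985


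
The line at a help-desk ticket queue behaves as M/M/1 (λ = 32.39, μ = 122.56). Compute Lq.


ρ = 32.39/122.56 = 0.2643
Lq = ρ²/(1−ρ) = 0.06984/0.7357 = 0.09493

Final: 0.09493


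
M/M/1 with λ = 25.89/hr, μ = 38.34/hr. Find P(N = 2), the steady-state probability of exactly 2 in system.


ρ = 25.89/38.34 = 0.6753
P_n = (1−ρ)·ρ^n = (1 − 0.6753)·0.6753^2 = 0.3247·0.455995 = 0.148073

Final: 0.148073


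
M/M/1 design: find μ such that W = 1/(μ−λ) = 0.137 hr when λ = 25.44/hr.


W = 1/(μ−λ) ⇒ μ − λ = 1/W = 1/0.137 = 7.2993
μ = λ + 1/W = 25.44 + 7.2993 = 32.7393 per hr

Final: 32.7393 /hr


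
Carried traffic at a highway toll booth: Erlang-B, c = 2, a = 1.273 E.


B(2,1.273) = 0.262794 (Erlang-B)
Carried load = a(1 − B) = 1.273·(1 − 0.262794) = 1.273·0.737206 = 0.9385 E

Final: 0.9385 Erlangs


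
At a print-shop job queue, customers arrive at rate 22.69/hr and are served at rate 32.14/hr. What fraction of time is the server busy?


ρ = λ/μ = 22.69/32.14 = 0.7060

Final: 0.7060


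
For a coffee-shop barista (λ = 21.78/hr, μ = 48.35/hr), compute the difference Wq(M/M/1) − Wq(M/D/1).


ρ = 21.78/48.35 = 0.4505
Wq(M/M/1) = ρ/(μ−λ) = 0.4505/26.57 = 0.01695 hr
Wq(M/D/1) = ρ/(2(μ−λ)) = 0.008477 hr
Savings = 0.01695 − 0.008477 = 0.008477 hr

Final: 0.008477 hr


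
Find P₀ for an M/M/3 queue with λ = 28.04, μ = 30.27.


a = λ/μ = 28.04/30.27 = 0.9263; ρ = a/c = 0.3088
Σ_{k=0}^{2} a^k/k! (terms k=0..2) = 1.00000 + 0.92633 + 0.42904 = 2.35537
Tail: a^3/(3!(1−ρ)) = 0.79487/(6·0.6912) = 0.19166
P₀ = 1/(2.35537 + 0.19166) = 1/2.54703 = 0.392614

Final: 0.392614


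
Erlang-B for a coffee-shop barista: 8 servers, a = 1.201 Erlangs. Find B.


B(c,a) = (a^c/c!) / Σ_{k=0}^{c} a^k/k!
a^8/8! = 0.0001074
Σ terms (k=0..8): 1.00000 + 1.20100 + 0.72120 + 0.28872 + 0.08669 + 0.02082 + 0.004168 + 0.0007151 + 0.0001074 = 3.323422
B = 0.0001074/3.323422 = 0.00003230

Final: 0.00003230


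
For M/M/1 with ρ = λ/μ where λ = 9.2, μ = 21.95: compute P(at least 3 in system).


ρ = 9.2/21.95 = 0.4191
P(N ≥ n) = ρ^n = 0.4191^3 = 0.073631

Final: 0.073631


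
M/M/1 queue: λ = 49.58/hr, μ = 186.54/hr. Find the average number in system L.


ρ = λ/μ = 49.58/186.54 = 0.2658
L = ρ/(1−ρ) = 0.2658/(1 − 0.2658) = 0.2658/0.7342 = 0.3620

Final: 0.3620


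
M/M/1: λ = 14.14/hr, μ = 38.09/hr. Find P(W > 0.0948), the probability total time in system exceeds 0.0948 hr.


W ~ Exponential(μ−λ) for M/M/1.
μ − λ = 38.09 − 14.14 = 23.9500
P(W > t) = e^{−(μ−λ)t} = e^{−2.2705} = 0.103265

Final: 0.103265


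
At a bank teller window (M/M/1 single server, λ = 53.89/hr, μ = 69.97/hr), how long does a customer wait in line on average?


ρ = 53.89/69.97 = 0.7702
Wq = ρ/(μ−λ) = 0.7702/(69.97 − 53.89) = 0.7702/16.08 = 0.04790 hr

Final: 0.04790 hr


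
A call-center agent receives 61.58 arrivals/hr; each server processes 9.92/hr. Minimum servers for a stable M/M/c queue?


Stability requires cμ > λ ⇔ c > λ/μ.
λ/μ = 61.58/9.92 = 6.2077
Minimum integer c = ⌊6.2077⌋ + 1 = 7
Check: 7·9.92 = 69.44 > 61.58, while 6·9.92 = 59.52 ≤ 61.58

Final: 7 servers


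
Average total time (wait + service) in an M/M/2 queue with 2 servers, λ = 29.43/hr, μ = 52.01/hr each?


a = 0.5659; ρ = 0.2829; P₀ = 0.558936
Lq = P₀·a^c·ρ/(c!(1−ρ)²) = 0.04924
Wq = Lq/λ = 0.04924/29.43 = 0.001673 hr
W = Wq + 1/μ = 0.001673 + 0.01923 = 0.02090 hr

Final: 0.02090 hr


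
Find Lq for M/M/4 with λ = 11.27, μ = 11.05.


a = λ/μ = 1.0199; ρ = a/4 = 0.2550
P₀ = 0.360055
Lq = P₀·a^c·ρ / (c!·(1−ρ)²) = 0.360055·1.08205·0.2550/(24·0.55506)
= 0.007457

Final: 0.007457


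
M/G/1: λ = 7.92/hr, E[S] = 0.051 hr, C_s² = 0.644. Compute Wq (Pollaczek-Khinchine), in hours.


ρ = λ·E[S] = 7.92·0.051 = 0.4039
E[S²] = E[S]²(1+C_s²) = 0.051²·(1+0.644) = 0.004276
Wq = λ·E[S²]/(2(1−ρ)) = 7.92·0.004276/(2·0.5961) = 0.02841 hr

Final: 0.02841 hr


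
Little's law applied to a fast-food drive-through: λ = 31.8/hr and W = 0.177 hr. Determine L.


L = λW = 31.8·0.177 = 5.6286

Final: 5.6286


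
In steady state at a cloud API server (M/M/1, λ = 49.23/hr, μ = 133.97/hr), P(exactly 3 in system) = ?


ρ = 49.23/133.97 = 0.3675
P_n = (1−ρ)·ρ^n = (1 − 0.3675)·0.3675^3 = 0.6325·0.049621 = 0.031387

Final: 0.031387


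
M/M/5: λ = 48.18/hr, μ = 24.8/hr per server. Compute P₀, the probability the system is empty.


a = λ/μ = 48.18/24.8 = 1.9427; ρ = a/c = 0.3885
Σ_{k=0}^{4} a^k/k! (terms k=0..4) = 1.00000 + 1.94274 + 1.88712 + 1.22206 + 0.59354 = 6.64547
Tail: a^5/(5!(1−ρ)) = 27.67423/(120·0.6115) = 0.37717
P₀ = 1/(6.64547 + 0.37717) = 1/7.02263 = 0.142397

Final: 0.142397


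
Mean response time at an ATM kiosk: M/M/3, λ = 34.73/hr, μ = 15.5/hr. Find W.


a = 2.2406; ρ = 0.7469; P₀ = 0.076000
Lq = P₀·a^c·ρ/(c!(1−ρ)²) = 1.66106
Wq = Lq/λ = 1.66106/34.73 = 0.04783 hr
W = Wq + 1/μ = 0.04783 + 0.06452 = 0.11234 hr

Final: 0.11234 hr


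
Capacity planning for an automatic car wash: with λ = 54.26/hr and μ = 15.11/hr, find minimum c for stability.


Stability requires cμ > λ ⇔ c > λ/μ.
λ/μ = 54.26/15.11 = 3.5910
Minimum integer c = ⌊3.5910⌋ + 1 = 4
Check: 4·15.11 = 60.44 > 54.26, while 3·15.11 = 45.33 ≤ 54.26

Final: 4 servers


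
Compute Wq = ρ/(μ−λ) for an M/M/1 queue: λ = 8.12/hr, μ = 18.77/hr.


ρ = 8.12/18.77 = 0.4326
Wq = ρ/(μ−λ) = 0.4326/(18.77 − 8.12) = 0.4326/10.65 = 0.04062 hr

Final: 0.04062 hr


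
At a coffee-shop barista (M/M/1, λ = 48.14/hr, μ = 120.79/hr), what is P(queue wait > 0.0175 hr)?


ρ = 48.14/120.79 = 0.3985
P(Wq > t) = ρ·e^{−(μ−λ)t} = 0.3985·e^{−1.2714}
= 0.3985·0.280446 = 0.111770

Final: 0.111770


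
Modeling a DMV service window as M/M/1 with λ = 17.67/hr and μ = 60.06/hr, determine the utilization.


ρ = λ/μ = 17.67/60.06 = 0.2942

Final: 0.2942


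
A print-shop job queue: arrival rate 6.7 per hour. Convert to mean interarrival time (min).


Mean interarrival time = 1/λ = 1/6.7 hour = 0.14925 hour
In minutes: 0.14925 × 60 = 8.9552 min

Final: 8.9552 min


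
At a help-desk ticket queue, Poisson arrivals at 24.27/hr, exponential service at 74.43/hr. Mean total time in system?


W = 1/(μ−λ) = 1/(74.43 − 24.27) = 1/50.16 = 0.01994 hr

Final: 0.01994 hr


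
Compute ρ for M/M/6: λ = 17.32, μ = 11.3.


ρ = λ/(cμ) = 17.32/(6·11.3) = 17.32/67.80 = 0.2555

Final: 0.2555


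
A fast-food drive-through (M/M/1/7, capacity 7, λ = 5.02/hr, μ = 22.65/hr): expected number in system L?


ρ = 5.02/22.65 = 0.2216
L = ρ[1 − (K+1)ρ^K + Kρ^(K+1)] / [(1−ρ)(1−ρ^(K+1))]
Numerator: 0.2216·(1 − 8·0.00002627 + 7·0.000005822) = 0.221596
Denominator: (0.7784)·(0.999994) = 0.778362
L = 0.221596/0.778362 = 0.2847

Final: 0.2847


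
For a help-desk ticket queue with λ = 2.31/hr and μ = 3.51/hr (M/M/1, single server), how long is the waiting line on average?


ρ = 2.31/3.51 = 0.6581
Lq = ρ²/(1−ρ) = 0.4331/0.3419 = 1.2669

Final: 1.2669


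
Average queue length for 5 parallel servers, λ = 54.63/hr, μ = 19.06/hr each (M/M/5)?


a = λ/μ = 2.8662; ρ = a/5 = 0.5732
P₀ = 0.054091
Lq = P₀·a^c·ρ / (c!·(1−ρ)²) = 0.054091·193.43788·0.5732/(120·0.18212)
= 0.27445

Final: 0.27445


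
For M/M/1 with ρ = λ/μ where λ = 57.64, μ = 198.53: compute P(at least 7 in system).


ρ = 57.64/198.53 = 0.2903
P(N ≥ n) = ρ^n = 0.2903^7 = 0.0001739

Final: 0.0001739


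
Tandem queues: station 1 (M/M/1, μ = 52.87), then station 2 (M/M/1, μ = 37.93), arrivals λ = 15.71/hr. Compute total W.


Each node sees arrival rate λ = 15.71/hr (tandem ⇒ throughput preserved).
W₁ = 1/(μ₁−λ) = 1/(52.87−15.71) = 0.02691 hr
W₂ = 1/(μ₂−λ) = 1/(37.93−15.71) = 0.04500 hr
W_total = W₁ + W₂ = 0.02691 + 0.04500 = 0.07192 hr

Final: 0.07192 hr


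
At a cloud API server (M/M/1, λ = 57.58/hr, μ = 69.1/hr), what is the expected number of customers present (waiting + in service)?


ρ = λ/μ = 57.58/69.1 = 0.8333
L = ρ/(1−ρ) = 0.8333/(1 − 0.8333) = 0.8333/0.1667 = 4.9983

Final: 4.9983


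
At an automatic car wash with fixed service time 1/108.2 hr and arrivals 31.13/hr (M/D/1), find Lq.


ρ = 31.13/108.2 = 0.2877
M/D/1: Lq = ρ²/(2(1−ρ)) = 0.08278/(2·0.7123) = 0.05811

Final: 0.05811


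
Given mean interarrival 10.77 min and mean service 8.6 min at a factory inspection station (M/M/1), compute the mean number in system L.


λ = 60/10.77 = 5.5710 /hr
μ = 60/8.6 = 6.9767 /hr
ρ = λ/μ = 5.5710/6.9767 = 0.7985
L = ρ/(1−ρ) = 0.7985/0.2015 = 3.9631

Final: 3.9631


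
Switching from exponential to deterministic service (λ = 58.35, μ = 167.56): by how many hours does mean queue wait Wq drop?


ρ = 58.35/167.56 = 0.3482
Wq(M/M/1) = ρ/(μ−λ) = 0.3482/109.21 = 0.003189 hr
Wq(M/D/1) = ρ/(2(μ−λ)) = 0.001594 hr
Savings = 0.003189 − 0.001594 = 0.001594 hr

Final: 0.001594 hr


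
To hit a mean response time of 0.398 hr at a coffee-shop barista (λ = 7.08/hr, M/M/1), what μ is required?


W = 1/(μ−λ) ⇒ μ − λ = 1/W = 1/0.398 = 2.5126
μ = λ + 1/W = 7.08 + 2.5126 = 9.5926 per hr

Final: 9.5926 /hr


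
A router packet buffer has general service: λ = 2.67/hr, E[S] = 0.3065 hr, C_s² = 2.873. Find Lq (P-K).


ρ = λ·E[S] = 2.67·0.3065 = 0.8184
Lq = ρ²(1+C_s²)/(2(1−ρ)) = 0.6697·(1+2.873)/(2·0.1816)
= 0.6697·3.8730/0.3633 = 7.13966

Final: 7.13966


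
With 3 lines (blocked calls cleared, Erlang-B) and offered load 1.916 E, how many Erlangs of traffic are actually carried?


B(3,1.916) = 0.197894 (Erlang-B)
Carried load = a(1 − B) = 1.916·(1 − 0.197894) = 1.916·0.802106 = 1.5368 E

Final: 1.5368 Erlangs


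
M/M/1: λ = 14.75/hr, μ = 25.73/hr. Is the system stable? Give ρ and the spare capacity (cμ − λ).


Total capacity cμ = 1·25.73 = 25.73/hr
ρ = λ/(cμ) = 14.75/25.73 = 0.5733
Stable ⇔ ρ < 1: YES
Spare capacity = cμ − λ = 25.73 − 14.75 = 10.98/hr

Final: ρ = 0.5733; stable; margin = 10.98/hr


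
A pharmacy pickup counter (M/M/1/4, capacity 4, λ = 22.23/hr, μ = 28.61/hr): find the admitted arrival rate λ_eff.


ρ = 0.7770; P_K = (1−ρ)ρ^4/(1−ρ^5) = 0.113396
λ_eff = λ(1 − P_K) = 22.23·(1 − 0.113396) = 22.23·0.886604 = 19.7092 /hr

Final: 19.7092 /hr


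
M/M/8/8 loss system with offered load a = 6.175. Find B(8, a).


B(c,a) = (a^c/c!) / Σ_{k=0}^{c} a^k/k!
a^8/8! = 52.429434
Σ terms (k=0..8): 1.00000 + 6.17500 + 19.06531 + 39.24277 + 60.58102 + 74.81756 + 76.99974 + 67.92477 + 52.42943 = 398.235619
B = 52.429434/398.235619 = 0.131654

Final: 0.131654


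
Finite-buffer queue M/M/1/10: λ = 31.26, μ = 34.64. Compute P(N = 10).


ρ = λ/μ = 31.26/34.64 = 0.9024
P_K = (1−ρ)ρ^K/(1−ρ^(K+1)) = (0.09758·0.358188)/(1 − 0.323238)
= 0.034950/0.676762 = 0.051643

Final: 0.051643


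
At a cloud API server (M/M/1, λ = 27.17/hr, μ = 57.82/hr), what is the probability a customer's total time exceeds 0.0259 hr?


W ~ Exponential(μ−λ) for M/M/1.
μ − λ = 57.82 − 27.17 = 30.6500
P(W > t) = e^{−(μ−λ)t} = e^{−0.7938} = 0.452108

Final: 0.452108


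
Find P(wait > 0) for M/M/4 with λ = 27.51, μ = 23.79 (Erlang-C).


a = λ/μ = 1.1564; ρ = a/4 = 0.2891
P₀ = 0.313728 (from M/M/c formula)
C(c,a) = [a^c/(c!(1−ρ))]·P₀ = [1.78807/(24·0.7109)]·0.313728
= 0.10480·0.313728 = 0.032879

Final: 0.032879


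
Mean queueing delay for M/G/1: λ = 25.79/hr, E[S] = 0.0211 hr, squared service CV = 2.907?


ρ = λ·E[S] = 25.79·0.0211 = 0.5442
E[S²] = E[S]²(1+C_s²) = 0.0211²·(1+2.907) = 0.001739
Wq = λ·E[S²]/(2(1−ρ)) = 25.79·0.001739/(2·0.4558) = 0.04921 hr

Final: 0.04921 hr


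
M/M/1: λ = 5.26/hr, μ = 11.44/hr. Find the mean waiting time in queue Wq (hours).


ρ = 5.26/11.44 = 0.4598
Wq = ρ/(μ−λ) = 0.4598/(11.44 − 5.26) = 0.4598/6.18 = 0.07440 hr

Final: 0.07440 hr


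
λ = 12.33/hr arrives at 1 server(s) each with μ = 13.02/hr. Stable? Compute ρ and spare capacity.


Total capacity cμ = 1·13.02 = 13.02/hr
ρ = λ/(cμ) = 12.33/13.02 = 0.9470
Stable ⇔ ρ < 1: YES
Spare capacity = cμ − λ = 13.02 − 12.33 = 0.69/hr

Final: ρ = 0.9470; stable; margin = 0.69/hr


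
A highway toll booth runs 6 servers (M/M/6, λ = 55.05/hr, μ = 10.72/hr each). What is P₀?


a = λ/μ = 55.05/10.72 = 5.1353; ρ = a/c = 0.8559
Σ_{k=0}^{5} a^k/k! (terms k=0..5) = 1.00000 + 5.13526 + 13.18545 + 22.57025 + 28.97603 + 29.75990 = 100.62689
Tail: a^6/(6!(1−ρ)) = 18338.98215/(720·0.1441) = 176.72949
P₀ = 1/(100.62689 + 176.72949) = 1/277.35639 = 0.003605

Final: 0.003605


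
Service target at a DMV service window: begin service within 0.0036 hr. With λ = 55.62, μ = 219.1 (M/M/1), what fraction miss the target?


ρ = 55.62/219.1 = 0.2539
P(Wq > t) = ρ·e^{−(μ−λ)t} = 0.2539·e^{−0.5885}
= 0.2539·0.555144 = 0.140927

Final: 0.140927


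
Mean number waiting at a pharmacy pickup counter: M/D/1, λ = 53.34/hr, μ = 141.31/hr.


ρ = 53.34/141.31 = 0.3775
M/D/1: Lq = ρ²/(2(1−ρ)) = 0.1425/(2·0.6225) = 0.11444

Final: 0.11444


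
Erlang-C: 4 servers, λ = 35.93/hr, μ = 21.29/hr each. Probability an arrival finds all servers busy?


a = λ/μ = 1.6876; ρ = a/4 = 0.4219
P₀ = 0.181900 (from M/M/c formula)
C(c,a) = [a^c/(c!(1−ρ))]·P₀ = [8.11197/(24·0.5781)]·0.181900
= 0.58468·0.181900 = 0.106354

Final: 0.106354


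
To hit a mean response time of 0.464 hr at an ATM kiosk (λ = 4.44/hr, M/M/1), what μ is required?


W = 1/(μ−λ) ⇒ μ − λ = 1/W = 1/0.464 = 2.1552
μ = λ + 1/W = 4.44 + 2.1552 = 6.5952 per hr

Final: 6.5952 /hr


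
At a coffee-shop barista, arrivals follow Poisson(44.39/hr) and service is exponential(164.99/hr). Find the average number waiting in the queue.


ρ = 44.39/164.99 = 0.2690
Lq = ρ²/(1−ρ) = 0.07239/0.7310 = 0.09903

Final: 0.09903


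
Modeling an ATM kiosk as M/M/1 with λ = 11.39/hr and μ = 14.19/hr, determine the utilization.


ρ = λ/μ = 11.39/14.19 = 0.8027

Final: 0.8027


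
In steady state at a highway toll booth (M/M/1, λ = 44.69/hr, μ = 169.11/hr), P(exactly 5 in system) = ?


ρ = 44.69/169.11 = 0.2643
P_n = (1−ρ)·ρ^n = (1 − 0.2643)·0.2643^5 = 0.7357·0.001289 = 0.0009483

Final: 0.0009483


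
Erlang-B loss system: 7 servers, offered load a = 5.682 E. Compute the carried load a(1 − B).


B(7,5.682) = 0.164335 (Erlang-B)
Carried load = a(1 − B) = 5.682·(1 − 0.164335) = 5.682·0.835665 = 4.7483 E

Final: 4.7483 Erlangs


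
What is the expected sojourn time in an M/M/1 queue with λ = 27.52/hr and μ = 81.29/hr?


W = 1/(μ−λ) = 1/(81.29 − 27.52) = 1/53.77 = 0.01860 hr

Final: 0.01860 hr


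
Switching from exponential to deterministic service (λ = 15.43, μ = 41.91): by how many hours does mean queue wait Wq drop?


ρ = 15.43/41.91 = 0.3682
Wq(M/M/1) = ρ/(μ−λ) = 0.3682/26.48 = 0.01390 hr
Wq(M/D/1) = ρ/(2(μ−λ)) = 0.006952 hr
Savings = 0.01390 − 0.006952 = 0.006952 hr

Final: 0.006952 hr


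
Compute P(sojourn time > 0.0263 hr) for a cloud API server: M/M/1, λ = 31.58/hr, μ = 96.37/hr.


W ~ Exponential(μ−λ) for M/M/1.
μ − λ = 96.37 − 31.58 = 64.7900
P(W > t) = e^{−(μ−λ)t} = e^{−1.7040} = 0.181958

Final: 0.181958


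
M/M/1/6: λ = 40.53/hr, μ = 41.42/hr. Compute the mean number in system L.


ρ = 40.53/41.42 = 0.9785
L = ρ[1 − (K+1)ρ^K + Kρ^(K+1)] / [(1−ρ)(1−ρ^(K+1))]
Numerator: 0.9785·(1 − 7·0.877807 + 6·0.858945) = 0.008829
Denominator: (0.02149)·(0.141055) = 0.003031
L = 0.008829/0.003031 = 2.9131

Final: 2.9131


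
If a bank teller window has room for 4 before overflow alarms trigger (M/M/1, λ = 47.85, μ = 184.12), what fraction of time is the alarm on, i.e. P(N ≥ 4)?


ρ = 47.85/184.12 = 0.2599
P(N ≥ n) = ρ^n = 0.2599^4 = 0.004562

Final: 0.004562


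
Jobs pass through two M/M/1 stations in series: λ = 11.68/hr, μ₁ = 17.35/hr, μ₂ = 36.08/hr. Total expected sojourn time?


Each node sees arrival rate λ = 11.68/hr (tandem ⇒ throughput preserved).
W₁ = 1/(μ₁−λ) = 1/(17.35−11.68) = 0.17637 hr
W₂ = 1/(μ₂−λ) = 1/(36.08−11.68) = 0.04098 hr
W_total = W₁ + W₂ = 0.17637 + 0.04098 = 0.21735 hr

Final: 0.21735 hr


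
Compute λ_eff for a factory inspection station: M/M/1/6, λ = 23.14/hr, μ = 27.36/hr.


ρ = 0.8458; P_K = (1−ρ)ρ^6/(1−ρ^7) = 0.081761
λ_eff = λ(1 − P_K) = 23.14·(1 − 0.081761) = 23.14·0.918239 = 21.2480 /hr

Final: 21.2480 /hr


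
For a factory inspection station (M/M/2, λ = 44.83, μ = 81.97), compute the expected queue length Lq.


a = λ/μ = 0.5469; ρ = a/2 = 0.2735
P₀ = 0.570532
Lq = P₀·a^c·ρ / (c!·(1−ρ)²) = 0.570532·0.29911·0.2735/(2·0.52787)
= 0.04420

Final: 0.04420


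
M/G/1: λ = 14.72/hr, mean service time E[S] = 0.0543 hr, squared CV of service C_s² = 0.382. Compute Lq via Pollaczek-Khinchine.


ρ = λ·E[S] = 14.72·0.0543 = 0.7993
Lq = ρ²(1+C_s²)/(2(1−ρ)) = 0.6389·(1+0.382)/(2·0.2007)
= 0.6389·1.3820/0.4014 = 2.19957

Final: 2.19957
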